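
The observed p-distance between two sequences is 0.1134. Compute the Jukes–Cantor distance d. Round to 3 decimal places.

0.123

d = −(3/4) ln(1 − 4p/3) = −0.75 ln(1 − 0.1512) = −0.75 ln(0.8488)
  = −0.75 × (-0.163932) = 0.122949 substitutions/site.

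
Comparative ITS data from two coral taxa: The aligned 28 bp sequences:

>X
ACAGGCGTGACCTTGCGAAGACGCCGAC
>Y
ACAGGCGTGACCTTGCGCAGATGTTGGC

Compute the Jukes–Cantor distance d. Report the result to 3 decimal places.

0.204

The sequences differ at 5 of 28 sites (18, 22, 24, 25, 27), so p = 5/28 ≈ 0.178571.
d = −(3/4) ln(1 − 4p/3) = −0.75 ln(1 − 0.238095) = −0.75 ln(0.761905)
  = −0.75 × (-0.271933) = 0.203950 substitutions/site.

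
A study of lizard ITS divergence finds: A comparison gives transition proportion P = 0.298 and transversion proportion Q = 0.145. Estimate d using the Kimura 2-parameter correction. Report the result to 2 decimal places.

0.76

Under the Kimura two-parameter model, d = −½ ln(1 − 2P − Q) − ¼ ln(1 − 2Q).
1 − 2P − Q = 0.259, giving −½ ln(0.259) = 0.675464.
1 − 2Q = 0.71, giving −¼ ln(0.71) = 0.085623.
d = 0.675464 + 0.085623 = 0.761087.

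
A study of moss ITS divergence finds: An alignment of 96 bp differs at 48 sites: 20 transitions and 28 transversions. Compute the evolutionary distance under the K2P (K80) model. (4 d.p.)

0.8349

P = 20/96 ≈ 0.208333 and Q = 28/96 ≈ 0.291667.
Under the Kimura two-parameter model, d = −½ ln(1 − 2P − Q) − ¼ ln(1 − 2Q).
1 − 2P − Q = 0.291667, giving −½ ln(0.291667) = 0.616071.
1 − 2Q = 0.416666, giving −¼ ln(0.416666) = 0.218868.
d = 0.616071 + 0.218868 = 0.834939.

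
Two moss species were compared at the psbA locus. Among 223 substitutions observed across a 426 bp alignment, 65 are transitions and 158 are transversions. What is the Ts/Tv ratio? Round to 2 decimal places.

R = 65/158 = 0.411392… ≈ 0.41 (to 2 d.p.).

0.41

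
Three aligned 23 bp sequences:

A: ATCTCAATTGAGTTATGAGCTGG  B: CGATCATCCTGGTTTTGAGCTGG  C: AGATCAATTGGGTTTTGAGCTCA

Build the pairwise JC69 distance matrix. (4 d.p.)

d(A,B) = 0.5532, d(A,C) = 0.3206, d(B,C) = 0.3904

A–B: 9/23 sites differ → p ≈ 0.391304, d = −0.75 ln(1 − 0.521739) = 0.553199 ≈ 0.5532.
A–C: 6/23 sites differ → p ≈ 0.26087, d = −0.75 ln(1 − 0.347827) = 0.320584 ≈ 0.3206.
B–C: 7/23 sites differ → p ≈ 0.304348, d = −0.75 ln(1 − 0.405797) = 0.390401 ≈ 0.3904.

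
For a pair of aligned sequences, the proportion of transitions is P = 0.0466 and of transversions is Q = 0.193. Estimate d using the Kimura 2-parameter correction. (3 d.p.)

Under the Kimura two-parameter model, d = −½ ln(1 − 2P − Q) − ¼ ln(1 − 2Q).
1 − 2P − Q = 0.7138, giving −½ ln(0.7138) = 0.168576.
1 − 2Q = 0.614, giving −¼ ln(0.614) = 0.121940.
d = 0.168576 + 0.121940 = 0.290516.

0.291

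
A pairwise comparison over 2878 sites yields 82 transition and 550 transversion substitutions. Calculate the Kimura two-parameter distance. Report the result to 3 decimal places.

P = 82/2878 ≈ 0.028492 and Q = 550/2878 ≈ 0.191105.
Under the Kimura two-parameter model, d = −½ ln(1 − 2P − Q) − ¼ ln(1 − 2Q).
1 − 2P − Q = 0.751911, giving −½ ln(0.751911) = 0.142569.
1 − 2Q = 0.61779, giving −¼ ln(0.61779) = 0.120402.
d = 0.142569 + 0.120402 = 0.262971.

0.263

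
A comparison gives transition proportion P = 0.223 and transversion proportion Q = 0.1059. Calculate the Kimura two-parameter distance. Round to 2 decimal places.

Under the Kimura two-parameter model, d = −½ ln(1 − 2P − Q) − ¼ ln(1 − 2Q).
1 − 2P − Q = 0.4481, giving −½ ln(0.4481) = 0.401369.
1 − 2Q = 0.7882, giving −¼ ln(0.7882) = 0.059501.
d = 0.401369 + 0.059501 = 0.460870.

0.46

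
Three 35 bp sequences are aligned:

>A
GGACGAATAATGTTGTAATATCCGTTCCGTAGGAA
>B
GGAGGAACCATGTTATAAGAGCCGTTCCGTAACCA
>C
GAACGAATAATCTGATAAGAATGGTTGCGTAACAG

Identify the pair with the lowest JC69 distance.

A–B: 9/35 differ, p = 0.257, d = 0.315.
A–C: 12/35 differ, p = 0.343, d = 0.458.
B–C: 12/35 differ, p = 0.343, d = 0.458.
The smallest distance is between A and B.

A and B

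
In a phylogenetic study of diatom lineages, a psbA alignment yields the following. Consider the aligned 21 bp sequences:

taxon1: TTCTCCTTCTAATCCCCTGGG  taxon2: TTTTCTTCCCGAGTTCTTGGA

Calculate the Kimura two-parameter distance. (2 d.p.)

1.20

Of 21 sites, 9 differences are transitions and 1 are transversions, so P = 9/21 ≈ 0.428571 and Q = 1/21 ≈ 0.047619.
Under the Kimura two-parameter model, d = −½ ln(1 − 2P − Q) − ¼ ln(1 − 2Q).
1 − 2P − Q = 0.095239, giving −½ ln(0.095239) = 1.175683.
1 − 2Q = 0.904762, giving −¼ ln(0.904762) = 0.025021.
d = 1.175683 + 0.025021 = 1.200704.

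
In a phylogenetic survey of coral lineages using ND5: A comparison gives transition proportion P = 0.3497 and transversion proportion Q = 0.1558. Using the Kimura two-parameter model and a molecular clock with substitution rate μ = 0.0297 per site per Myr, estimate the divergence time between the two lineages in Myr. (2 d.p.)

Under the Kimura two-parameter model, d = −½ ln(1 − 2P − Q) − ¼ ln(1 − 2Q).
1 − 2P − Q = 0.1448, giving −½ ln(0.1448) = 0.966201.
1 − 2Q = 0.6884, giving −¼ ln(0.6884) = 0.093346.
d = 0.966201 + 0.093346 = 1.059547.
Under a molecular clock d = 2μt, so t = d/(2μ) = 1.059547 / (2 × 0.0297) = 17.84 Myr.

17.84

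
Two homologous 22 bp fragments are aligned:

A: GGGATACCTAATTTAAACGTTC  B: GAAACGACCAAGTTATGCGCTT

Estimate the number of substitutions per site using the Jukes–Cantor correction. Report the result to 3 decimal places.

0.824

The sequences differ at 11 of 22 sites, so p = 11/22 = 0.5.
d = −(3/4) ln(1 − 4p/3) = −0.75 ln(1 − 0.666667) = −0.75 ln(0.333333)
  = −0.75 × (-1.098613) = 0.823960 substitutions/site.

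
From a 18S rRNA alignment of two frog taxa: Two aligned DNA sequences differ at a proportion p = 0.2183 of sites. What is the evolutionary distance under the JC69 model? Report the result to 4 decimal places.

0.2580

d = −(3/4) ln(1 − 4p/3) = −0.75 ln(1 − 0.291067) = −0.75 ln(0.708933)
  = −0.75 × (-0.343994) = 0.257996 substitutions/site.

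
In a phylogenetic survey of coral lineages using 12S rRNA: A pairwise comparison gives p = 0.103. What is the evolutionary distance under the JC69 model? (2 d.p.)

0.11

d = −(3/4) ln(1 − 4p/3) = −0.75 ln(1 − 0.137333) = −0.75 ln(0.862667)
  = −0.75 × (-0.147727) = 0.110795 substitutions/site.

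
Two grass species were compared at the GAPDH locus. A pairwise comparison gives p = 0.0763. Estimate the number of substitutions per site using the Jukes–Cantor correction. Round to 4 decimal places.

0.0805

d = −(3/4) ln(1 − 4p/3) = −0.75 ln(1 − 0.101733) = −0.75 ln(0.898267)
  = −0.75 × (-0.107288) = 0.080466 substitutions/site.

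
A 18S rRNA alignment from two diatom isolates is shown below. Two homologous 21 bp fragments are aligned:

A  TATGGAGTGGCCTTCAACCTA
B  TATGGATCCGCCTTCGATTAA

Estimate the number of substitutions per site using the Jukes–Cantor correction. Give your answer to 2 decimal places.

The sequences differ at 7 of 21 sites (7, 8, 9, 16, 18, 19, 20), so p = 7/21 ≈ 0.333333.
d = −(3/4) ln(1 − 4p/3) = −0.75 ln(1 − 0.444444) = −0.75 ln(0.555556)
  = −0.75 × (-0.587786) = 0.440840 substitutions/site.

0.44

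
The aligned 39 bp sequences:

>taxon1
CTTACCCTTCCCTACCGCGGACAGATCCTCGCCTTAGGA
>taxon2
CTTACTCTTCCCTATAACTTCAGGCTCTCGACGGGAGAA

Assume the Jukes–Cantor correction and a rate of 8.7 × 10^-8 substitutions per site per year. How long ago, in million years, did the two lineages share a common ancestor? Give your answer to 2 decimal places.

4.12

The sequences differ at 18 of 39 sites, so p = 18/39 ≈ 0.461538.
d = −(3/4) ln(1 − 4p/3) = −0.75 ln(1 − 0.615384) = −0.75 ln(0.384616)
  = −0.75 × (-0.955510) = 0.716633 substitutions/site.
Under a molecular clock d = 2μt, so t = d/(2μ) = 0.716633 / (2 × 8.7 × 10^-8) = 4.12 million years.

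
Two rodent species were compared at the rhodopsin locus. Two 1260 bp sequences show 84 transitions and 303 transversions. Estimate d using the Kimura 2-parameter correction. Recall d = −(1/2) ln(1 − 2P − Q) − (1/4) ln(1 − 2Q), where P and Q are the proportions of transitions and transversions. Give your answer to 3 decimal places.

P = 84/1260 ≈ 0.066667 and Q = 303/1260 ≈ 0.240476.
Under the Kimura two-parameter model, d = −½ ln(1 − 2P − Q) − ¼ ln(1 − 2Q).
1 − 2P − Q = 0.62619, giving −½ ln(0.62619) = 0.234051.
1 − 2Q = 0.519048, giving −¼ ln(0.519048) = 0.163940.
d = 0.234051 + 0.163940 = 0.397991.

0.398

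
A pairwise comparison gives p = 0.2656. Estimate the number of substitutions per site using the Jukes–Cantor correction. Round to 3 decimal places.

d = −(3/4) ln(1 − 4p/3) = −0.75 ln(1 − 0.354133) = −0.75 ln(0.645867)
  = −0.75 × (-0.437162) = 0.327872 substitutions/site.

0.328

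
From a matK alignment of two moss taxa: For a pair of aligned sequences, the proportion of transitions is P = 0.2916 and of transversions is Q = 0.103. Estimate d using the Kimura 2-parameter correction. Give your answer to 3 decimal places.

Under the Kimura two-parameter model, d = −½ ln(1 − 2P − Q) − ¼ ln(1 − 2Q).
1 − 2P − Q = 0.3138, giving −½ ln(0.3138) = 0.579500.
1 − 2Q = 0.794, giving −¼ ln(0.794) = 0.057668.
d = 0.579500 + 0.057668 = 0.637168.

0.637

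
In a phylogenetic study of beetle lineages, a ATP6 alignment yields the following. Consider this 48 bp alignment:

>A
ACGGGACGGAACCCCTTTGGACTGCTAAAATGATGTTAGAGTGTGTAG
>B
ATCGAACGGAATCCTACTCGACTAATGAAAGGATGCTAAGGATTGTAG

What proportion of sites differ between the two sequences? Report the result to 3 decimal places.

0.354

The sequences differ at 17 of 48 positions.
p = 17/48 = 0.354166… ≈ 0.354 (to 3 d.p.).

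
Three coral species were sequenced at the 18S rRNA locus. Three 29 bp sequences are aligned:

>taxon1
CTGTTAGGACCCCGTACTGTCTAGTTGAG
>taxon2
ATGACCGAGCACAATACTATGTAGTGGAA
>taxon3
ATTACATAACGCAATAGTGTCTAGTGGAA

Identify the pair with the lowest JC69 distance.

taxon2 and taxon3

taxon1–taxon2: 13/29 differ, p = 0.448, d = 0.683.
taxon1–taxon3: 12/29 differ, p = 0.414, d = 0.602.
taxon2–taxon3: 8/29 differ, p = 0.276, d = 0.344.
The smallest distance is between taxon2 and taxon3.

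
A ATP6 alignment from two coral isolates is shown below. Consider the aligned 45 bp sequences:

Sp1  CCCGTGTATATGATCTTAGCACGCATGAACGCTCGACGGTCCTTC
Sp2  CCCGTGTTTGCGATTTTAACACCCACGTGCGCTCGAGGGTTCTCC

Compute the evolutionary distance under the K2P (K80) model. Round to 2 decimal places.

Of 45 sites, 8 differences are transitions and 4 are transversions, so P = 8/45 ≈ 0.177778 and Q = 4/45 ≈ 0.088889.
Under the Kimura two-parameter model, d = −½ ln(1 − 2P − Q) − ¼ ln(1 − 2Q).
1 − 2P − Q = 0.555555, giving −½ ln(0.555555) = 0.293894.
1 − 2Q = 0.822222, giving −¼ ln(0.822222) = 0.048936.
d = 0.293894 + 0.048936 = 0.342830.

0.34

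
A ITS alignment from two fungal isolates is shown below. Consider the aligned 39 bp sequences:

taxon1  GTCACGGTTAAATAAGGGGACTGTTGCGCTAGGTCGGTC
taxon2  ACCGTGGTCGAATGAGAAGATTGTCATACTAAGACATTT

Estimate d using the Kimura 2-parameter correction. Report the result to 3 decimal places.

Of 39 sites, 17 differences are transitions and 2 are transversions, so P = 17/39 ≈ 0.435897 and Q = 2/39 ≈ 0.051282.
Under the Kimura two-parameter model, d = −½ ln(1 − 2P − Q) − ¼ ln(1 − 2Q).
1 − 2P − Q = 0.076924, giving −½ ln(0.076924) = 1.282469.
1 − 2Q = 0.897436, giving −¼ ln(0.897436) = 0.027053.
d = 1.282469 + 0.027053 = 1.309522.

1.310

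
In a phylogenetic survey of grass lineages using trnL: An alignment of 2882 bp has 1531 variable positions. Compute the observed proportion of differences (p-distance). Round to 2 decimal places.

0.53

p = 1531/2882 = 0.531228… ≈ 0.53 (to 2 d.p.).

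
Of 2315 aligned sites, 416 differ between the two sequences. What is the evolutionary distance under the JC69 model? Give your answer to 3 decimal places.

0.205

p = 416/2315 ≈ 0.179698.
d = −(3/4) ln(1 − 4p/3) = −0.75 ln(1 − 0.239597) = −0.75 ln(0.760403)
  = −0.75 × (-0.273907) = 0.205430 substitutions/site.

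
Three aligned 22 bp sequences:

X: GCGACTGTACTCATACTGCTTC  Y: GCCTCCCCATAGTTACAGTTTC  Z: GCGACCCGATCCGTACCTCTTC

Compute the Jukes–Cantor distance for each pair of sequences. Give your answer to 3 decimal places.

X–Y: 11/22 sites differ → p = 0.5, d = −0.75 ln(1 − 0.666667) = 0.823960 ≈ 0.824.
X–Z: 8/22 sites differ → p ≈ 0.363636, d = −0.75 ln(1 − 0.484848) = 0.497470 ≈ 0.497.
Y–Z: 9/22 sites differ → p ≈ 0.409091, d = −0.75 ln(1 − 0.545455) = 0.591344 ≈ 0.591.

d(X,Y) = 0.824, d(X,Z) = 0.497, d(Y,Z) = 0.591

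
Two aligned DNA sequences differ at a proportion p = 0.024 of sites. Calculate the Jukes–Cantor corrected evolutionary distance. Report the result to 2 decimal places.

0.02

d = −(3/4) ln(1 − 4p/3) = −0.75 ln(1 − 0.032) = −0.75 ln(0.968)
  = −0.75 × (-0.032523) = 0.024392 substitutions/site.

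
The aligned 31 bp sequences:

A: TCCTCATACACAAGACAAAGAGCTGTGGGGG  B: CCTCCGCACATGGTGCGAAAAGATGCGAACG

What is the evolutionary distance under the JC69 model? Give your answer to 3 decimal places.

The sequences differ at 17 of 31 sites, so p = 17/31 ≈ 0.548387.
d = −(3/4) ln(1 − 4p/3) = −0.75 ln(1 − 0.731183) = −0.75 ln(0.268817)
  = −0.75 × (-1.313724) = 0.985293 substitutions/site.

0.985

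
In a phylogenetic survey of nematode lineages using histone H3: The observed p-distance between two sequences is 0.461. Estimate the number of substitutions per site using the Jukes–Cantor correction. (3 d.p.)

d = −(3/4) ln(1 − 4p/3) = −0.75 ln(1 − 0.614667) = −0.75 ln(0.385333)
  = −0.75 × (-0.953647) = 0.715235 substitutions/site.

0.715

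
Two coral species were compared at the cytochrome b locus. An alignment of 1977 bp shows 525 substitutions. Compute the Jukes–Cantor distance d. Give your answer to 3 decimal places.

p = 525/1977 ≈ 0.265554.
d = −(3/4) ln(1 − 4p/3) = −0.75 ln(1 − 0.354072) = −0.75 ln(0.645928)
  = −0.75 × (-0.437067) = 0.327800 substitutions/site.

0.328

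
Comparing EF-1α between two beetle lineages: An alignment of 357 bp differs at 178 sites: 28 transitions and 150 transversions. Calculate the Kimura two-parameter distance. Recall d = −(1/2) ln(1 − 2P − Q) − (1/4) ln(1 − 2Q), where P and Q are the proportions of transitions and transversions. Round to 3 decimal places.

0.889

P = 28/357 ≈ 0.078431 and Q = 150/357 ≈ 0.420168.
Under the Kimura two-parameter model, d = −½ ln(1 − 2P − Q) − ¼ ln(1 − 2Q).
1 − 2P − Q = 0.42297, giving −½ ln(0.42297) = 0.430227.
1 − 2Q = 0.159664, giving −¼ ln(0.159664) = 0.458671.
d = 0.430227 + 0.458671 = 0.888898.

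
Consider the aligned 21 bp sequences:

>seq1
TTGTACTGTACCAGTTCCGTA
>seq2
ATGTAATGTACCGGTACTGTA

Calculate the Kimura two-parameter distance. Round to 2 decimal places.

0.29

Of 21 sites, 2 differences are transitions and 3 are transversions, so P = 2/21 ≈ 0.095238 and Q = 3/21 ≈ 0.142857.
Under the Kimura two-parameter model, d = −½ ln(1 − 2P − Q) − ¼ ln(1 − 2Q).
1 − 2P − Q = 0.666667, giving −½ ln(0.666667) = 0.202732.
1 − 2Q = 0.714286, giving −¼ ln(0.714286) = 0.084118.
d = 0.202732 + 0.084118 = 0.286850.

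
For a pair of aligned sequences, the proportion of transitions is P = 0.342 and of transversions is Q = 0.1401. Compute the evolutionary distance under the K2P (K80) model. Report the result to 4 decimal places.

Under the Kimura two-parameter model, d = −½ ln(1 − 2P − Q) − ¼ ln(1 − 2Q).
1 − 2P − Q = 0.1759, giving −½ ln(0.1759) = 0.868920.
1 − 2Q = 0.7198, giving −¼ ln(0.7198) = 0.082195.
d = 0.868920 + 0.082195 = 0.951115.

0.9511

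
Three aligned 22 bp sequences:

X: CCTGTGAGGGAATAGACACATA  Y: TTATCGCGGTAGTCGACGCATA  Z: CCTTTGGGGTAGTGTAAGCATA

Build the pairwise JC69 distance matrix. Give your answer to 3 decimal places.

d(X,Y) = 0.699, d(X,Z) = 0.497, d(Y,Z) = 0.497

X–Y: 10/22 sites differ → p ≈ 0.454545, d = −0.75 ln(1 − 0.60606) = 0.698667 ≈ 0.699.
X–Z: 8/22 sites differ → p ≈ 0.363636, d = −0.75 ln(1 − 0.484848) = 0.497470 ≈ 0.497.
Y–Z: 8/22 sites differ → p ≈ 0.363636, d = −0.75 ln(1 − 0.484848) = 0.497470 ≈ 0.497.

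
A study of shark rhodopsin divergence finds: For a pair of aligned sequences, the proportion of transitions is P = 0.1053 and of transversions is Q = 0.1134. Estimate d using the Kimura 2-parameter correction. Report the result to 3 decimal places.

Under the Kimura two-parameter model, d = −½ ln(1 − 2P − Q) − ¼ ln(1 − 2Q).
1 − 2P − Q = 0.676, giving −½ ln(0.676) = 0.195781.
1 − 2Q = 0.7732, giving −¼ ln(0.7732) = 0.064304.
d = 0.195781 + 0.064304 = 0.260085.

0.260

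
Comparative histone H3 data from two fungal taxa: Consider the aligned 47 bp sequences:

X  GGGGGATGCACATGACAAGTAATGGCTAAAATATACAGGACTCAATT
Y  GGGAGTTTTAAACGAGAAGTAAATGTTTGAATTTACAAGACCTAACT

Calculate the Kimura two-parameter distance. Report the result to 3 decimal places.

Of 47 sites, 9 differences are transitions and 8 are transversions, so P = 9/47 ≈ 0.191489 and Q = 8/47 ≈ 0.170213.
Under the Kimura two-parameter model, d = −½ ln(1 − 2P − Q) − ¼ ln(1 − 2Q).
1 − 2P − Q = 0.446809, giving −½ ln(0.446809) = 0.402812.
1 − 2Q = 0.659574, giving −¼ ln(0.659574) = 0.104040.
d = 0.402812 + 0.104040 = 0.506852.

0.507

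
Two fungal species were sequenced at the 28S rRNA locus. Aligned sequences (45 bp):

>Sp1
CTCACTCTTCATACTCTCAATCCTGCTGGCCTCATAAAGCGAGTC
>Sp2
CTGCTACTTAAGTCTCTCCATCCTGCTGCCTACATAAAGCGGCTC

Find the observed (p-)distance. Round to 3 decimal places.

0.289

The sequences differ at 13 of 45 positions.
p = 13/45 = 0.288888… ≈ 0.289 (to 3 d.p.).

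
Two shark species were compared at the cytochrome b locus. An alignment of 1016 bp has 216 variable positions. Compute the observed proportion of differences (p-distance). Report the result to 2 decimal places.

0.21

p = 216/1016 = 0.212598… ≈ 0.21 (to 2 d.p.).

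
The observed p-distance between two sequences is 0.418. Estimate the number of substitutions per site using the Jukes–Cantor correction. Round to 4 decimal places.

d = −(3/4) ln(1 − 4p/3) = −0.75 ln(1 − 0.557333) = −0.75 ln(0.442667)
  = −0.75 × (-0.814937) = 0.611203 substitutions/site.

0.6112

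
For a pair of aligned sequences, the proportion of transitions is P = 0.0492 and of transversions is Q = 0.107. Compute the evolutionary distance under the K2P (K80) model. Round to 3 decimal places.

0.175

Under the Kimura two-parameter model, d = −½ ln(1 − 2P − Q) − ¼ ln(1 − 2Q).
1 − 2P − Q = 0.7946, giving −½ ln(0.7946) = 0.114958.
1 − 2Q = 0.786, giving −¼ ln(0.786) = 0.060200.
d = 0.114958 + 0.060200 = 0.175158.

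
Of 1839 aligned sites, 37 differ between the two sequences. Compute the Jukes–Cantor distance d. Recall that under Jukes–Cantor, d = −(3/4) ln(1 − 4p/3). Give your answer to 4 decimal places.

0.0204

p = 37/1839 ≈ 0.02012.
d = −(3/4) ln(1 − 4p/3) = −0.75 ln(1 − 0.026827) = −0.75 ln(0.973173)
  = −0.75 × (-0.027193) = 0.020395 substitutions/site.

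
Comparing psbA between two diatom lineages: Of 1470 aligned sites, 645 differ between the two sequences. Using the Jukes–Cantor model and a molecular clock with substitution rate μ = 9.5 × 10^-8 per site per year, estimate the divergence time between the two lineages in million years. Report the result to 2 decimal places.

3.47

p = 645/1470 ≈ 0.438776.
d = −(3/4) ln(1 − 4p/3) = −0.75 ln(1 − 0.585035) = −0.75 ln(0.414965)
  = −0.75 × (-0.879561) = 0.659671 substitutions/site.
Under a molecular clock d = 2μt, so t = d/(2μ) = 0.659671 / (2 × 9.5 × 10^-8) = 3.47 million years.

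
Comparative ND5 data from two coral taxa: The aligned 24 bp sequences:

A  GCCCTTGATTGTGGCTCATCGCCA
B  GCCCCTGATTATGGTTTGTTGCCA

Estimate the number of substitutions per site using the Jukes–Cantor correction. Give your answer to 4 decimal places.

0.3041

The sequences differ at 6 of 24 sites (5, 11, 15, 17, 18, 20), so p = 6/24 = 0.25.
d = −(3/4) ln(1 − 4p/3) = −0.75 ln(1 − 0.333333) = −0.75 ln(0.666667)
  = −0.75 × (-0.405465) = 0.304099 substitutions/site.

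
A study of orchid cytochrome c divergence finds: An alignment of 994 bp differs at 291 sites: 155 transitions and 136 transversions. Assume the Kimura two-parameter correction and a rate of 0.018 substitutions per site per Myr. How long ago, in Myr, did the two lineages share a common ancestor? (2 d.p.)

P = 155/994 ≈ 0.155936 and Q = 136/994 ≈ 0.136821.
Under the Kimura two-parameter model, d = −½ ln(1 − 2P − Q) − ¼ ln(1 − 2Q).
1 − 2P − Q = 0.551307, giving −½ ln(0.551307) = 0.297732.
1 − 2Q = 0.726358, giving −¼ ln(0.726358) = 0.079928.
d = 0.297732 + 0.079928 = 0.377660.
Under a molecular clock d = 2μt, so t = d/(2μ) = 0.377660 / (2 × 0.018) = 10.49 Myr.

10.49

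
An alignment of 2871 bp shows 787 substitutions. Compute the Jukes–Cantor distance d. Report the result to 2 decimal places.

0.34

p = 787/2871 ≈ 0.274121.
d = −(3/4) ln(1 − 4p/3) = −0.75 ln(1 − 0.365495) = −0.75 ln(0.634505)
  = −0.75 × (-0.454910) = 0.341183 substitutions/site.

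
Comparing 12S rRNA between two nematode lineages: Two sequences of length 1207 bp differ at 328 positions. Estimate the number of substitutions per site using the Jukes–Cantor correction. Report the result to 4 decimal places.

p = 328/1207 ≈ 0.271748.
d = −(3/4) ln(1 − 4p/3) = −0.75 ln(1 − 0.362331) = −0.75 ln(0.637669)
  = −0.75 × (-0.449936) = 0.337452 substitutions/site.

0.3375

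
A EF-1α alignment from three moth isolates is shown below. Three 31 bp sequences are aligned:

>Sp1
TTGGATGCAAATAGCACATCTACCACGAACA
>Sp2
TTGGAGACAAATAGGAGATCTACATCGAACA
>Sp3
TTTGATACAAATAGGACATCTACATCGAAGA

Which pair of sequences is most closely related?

Sp2 and Sp3

Sp1–Sp2: 6/31 differ, p = 0.194, d = 0.224.
Sp1–Sp3: 6/31 differ, p = 0.194, d = 0.224.
Sp2–Sp3: 4/31 differ, p = 0.129, d = 0.142.
The smallest distance is between Sp2 and Sp3.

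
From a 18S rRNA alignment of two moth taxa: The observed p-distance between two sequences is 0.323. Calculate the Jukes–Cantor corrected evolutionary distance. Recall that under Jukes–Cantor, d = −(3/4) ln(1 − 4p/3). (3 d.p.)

d = −(3/4) ln(1 − 4p/3) = −0.75 ln(1 − 0.430667) = −0.75 ln(0.569333)
  = −0.75 × (-0.563290) = 0.422468 substitutions/site.

0.422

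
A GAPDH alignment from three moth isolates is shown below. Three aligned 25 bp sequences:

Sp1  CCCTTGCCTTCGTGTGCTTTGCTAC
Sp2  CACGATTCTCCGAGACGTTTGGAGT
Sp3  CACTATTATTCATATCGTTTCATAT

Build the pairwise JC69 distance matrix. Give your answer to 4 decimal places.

Sp1–Sp2: 14/25 sites differ → p = 0.56, d = −0.75 ln(1 − 0.746667) = 1.029788 ≈ 1.0298.
Sp1–Sp3: 12/25 sites differ → p = 0.48, d = −0.75 ln(1 − 0.64) = 0.766238 ≈ 0.7662.
Sp2–Sp3: 11/25 sites differ → p = 0.44, d = −0.75 ln(1 − 0.586667) = 0.662626 ≈ 0.6626.

d(Sp1,Sp2) = 1.0298, d(Sp1,Sp3) = 0.7662, d(Sp2,Sp3) = 0.6626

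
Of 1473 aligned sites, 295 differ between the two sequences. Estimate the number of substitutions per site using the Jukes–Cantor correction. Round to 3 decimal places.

p = 295/1473 ≈ 0.200272.
d = −(3/4) ln(1 − 4p/3) = −0.75 ln(1 − 0.267029) = −0.75 ln(0.732971)
  = −0.75 × (-0.310649) = 0.232987 substitutions/site.

0.233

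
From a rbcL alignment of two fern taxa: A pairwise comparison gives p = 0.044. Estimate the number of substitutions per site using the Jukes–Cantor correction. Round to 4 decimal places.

0.0453

d = −(3/4) ln(1 − 4p/3) = −0.75 ln(1 − 0.058667) = −0.75 ln(0.941333)
  = −0.75 × (-0.060458) = 0.045344 substitutions/site.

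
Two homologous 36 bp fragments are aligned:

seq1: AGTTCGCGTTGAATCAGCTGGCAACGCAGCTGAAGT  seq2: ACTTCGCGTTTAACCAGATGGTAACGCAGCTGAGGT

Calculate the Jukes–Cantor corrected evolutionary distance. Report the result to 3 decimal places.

0.188

The sequences differ at 6 of 36 sites (2, 11, 14, 18, 22, 34), so p = 6/36 ≈ 0.166667.
d = −(3/4) ln(1 − 4p/3) = −0.75 ln(1 − 0.222223) = −0.75 ln(0.777777)
  = −0.75 × (-0.251315) = 0.188486 substitutions/site.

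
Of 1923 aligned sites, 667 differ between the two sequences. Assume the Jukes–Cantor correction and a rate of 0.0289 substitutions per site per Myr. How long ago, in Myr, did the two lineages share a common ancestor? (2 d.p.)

8.06

p = 667/1923 ≈ 0.346854.
d = −(3/4) ln(1 − 4p/3) = −0.75 ln(1 − 0.462472) = −0.75 ln(0.537528)
  = −0.75 × (-0.620774) = 0.465581 substitutions/site.
Under a molecular clock d = 2μt, so t = d/(2μ) = 0.465581 / (2 × 0.0289) = 8.06 Myr.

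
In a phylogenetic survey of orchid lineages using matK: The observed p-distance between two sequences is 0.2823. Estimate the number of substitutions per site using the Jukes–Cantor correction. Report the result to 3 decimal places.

0.354

d = −(3/4) ln(1 − 4p/3) = −0.75 ln(1 − 0.3764) = −0.75 ln(0.6236)
  = −0.75 × (-0.472246) = 0.354185 substitutions/site.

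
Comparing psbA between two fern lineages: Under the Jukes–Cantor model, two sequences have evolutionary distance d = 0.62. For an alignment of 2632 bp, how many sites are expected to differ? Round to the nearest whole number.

Invert JC69: p = (3/4)(1 − e^(−4d/3)) = 0.75 × (1 − e^(-0.826667)) = 0.75 × (1 − 0.437505) = 0.421871.
Expected differing sites = pL ≈ 0.421871 × 2632 = 1110.364472 ≈ 1110.

1110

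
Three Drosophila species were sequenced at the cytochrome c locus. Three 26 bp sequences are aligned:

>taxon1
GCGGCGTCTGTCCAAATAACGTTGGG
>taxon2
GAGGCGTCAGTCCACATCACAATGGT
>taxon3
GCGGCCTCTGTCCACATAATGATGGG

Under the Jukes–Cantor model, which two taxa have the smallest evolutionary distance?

taxon1 and taxon3

taxon1–taxon2: 7/26 differ, p = 0.269, d = 0.334.
taxon1–taxon3: 4/26 differ, p = 0.154, d = 0.172.
taxon2–taxon3: 7/26 differ, p = 0.269, d = 0.334.
The smallest distance is between taxon1 and taxon3.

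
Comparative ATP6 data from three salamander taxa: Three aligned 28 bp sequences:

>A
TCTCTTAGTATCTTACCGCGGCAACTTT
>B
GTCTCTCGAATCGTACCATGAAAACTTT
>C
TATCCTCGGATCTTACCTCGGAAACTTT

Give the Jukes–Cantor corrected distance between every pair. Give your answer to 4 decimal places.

d(A,B) = 0.6355, d(A,C) = 0.2524, d(B,C) = 0.4197

A–B: 12/28 sites differ → p ≈ 0.428571, d = −0.75 ln(1 − 0.571428) = 0.635472 ≈ 0.6355.
A–C: 6/28 sites differ → p ≈ 0.214286, d = −0.75 ln(1 − 0.285715) = 0.252355 ≈ 0.2524.
B–C: 9/28 sites differ → p ≈ 0.321429, d = −0.75 ln(1 − 0.428572) = 0.419713 ≈ 0.4197.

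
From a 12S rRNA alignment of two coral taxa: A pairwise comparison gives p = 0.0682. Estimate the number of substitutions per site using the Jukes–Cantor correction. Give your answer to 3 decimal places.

d = −(3/4) ln(1 − 4p/3) = −0.75 ln(1 − 0.090933) = −0.75 ln(0.909067)
  = −0.75 × (-0.095336) = 0.071502 substitutions/site.

0.072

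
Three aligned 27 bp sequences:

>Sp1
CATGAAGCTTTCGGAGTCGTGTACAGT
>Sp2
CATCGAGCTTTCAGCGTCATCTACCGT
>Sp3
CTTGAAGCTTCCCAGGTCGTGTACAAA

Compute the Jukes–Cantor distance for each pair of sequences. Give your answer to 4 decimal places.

d(Sp1,Sp2) = 0.3181, d(Sp1,Sp3) = 0.3181, d(Sp2,Sp3) = 0.6735

Sp1–Sp2: 7/27 sites differ → p ≈ 0.259259, d = −0.75 ln(1 − 0.345679) = 0.318118 ≈ 0.3181.
Sp1–Sp3: 7/27 sites differ → p ≈ 0.259259, d = −0.75 ln(1 − 0.345679) = 0.318118 ≈ 0.3181.
Sp2–Sp3: 12/27 sites differ → p ≈ 0.444444, d = −0.75 ln(1 − 0.592592) = 0.673455 ≈ 0.6735.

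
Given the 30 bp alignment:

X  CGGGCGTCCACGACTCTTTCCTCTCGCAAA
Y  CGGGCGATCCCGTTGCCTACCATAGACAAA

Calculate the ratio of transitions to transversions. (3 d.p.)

Transitions are A↔G and C↔T; transversions are all other mismatches.
Transitions: 5. Transversions: 8.
R = 5/8 = 0.625.

0.625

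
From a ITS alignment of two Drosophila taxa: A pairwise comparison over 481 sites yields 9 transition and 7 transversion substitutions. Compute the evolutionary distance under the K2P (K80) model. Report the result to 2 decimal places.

0.03

P = 9/481 ≈ 0.018711 and Q = 7/481 ≈ 0.014553.
Under the Kimura two-parameter model, d = −½ ln(1 − 2P − Q) − ¼ ln(1 − 2Q).
1 − 2P − Q = 0.948025, giving −½ ln(0.948025) = 0.026687.
1 − 2Q = 0.970894, giving −¼ ln(0.970894) = 0.007384.
d = 0.026687 + 0.007384 = 0.034071.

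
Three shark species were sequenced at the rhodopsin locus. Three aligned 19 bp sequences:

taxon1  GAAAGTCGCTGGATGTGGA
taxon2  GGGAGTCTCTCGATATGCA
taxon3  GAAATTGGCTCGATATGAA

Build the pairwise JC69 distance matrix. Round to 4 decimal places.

d(taxon1,taxon2) = 0.4099, d(taxon1,taxon3) = 0.3241, d(taxon2,taxon3) = 0.4099

taxon1–taxon2: 6/19 sites differ → p ≈ 0.315789, d = −0.75 ln(1 − 0.421052) = 0.409907 ≈ 0.4099.
taxon1–taxon3: 5/19 sites differ → p ≈ 0.263158, d = −0.75 ln(1 − 0.350877) = 0.324100 ≈ 0.3241.
taxon2–taxon3: 6/19 sites differ → p ≈ 0.315789, d = −0.75 ln(1 − 0.421052) = 0.409907 ≈ 0.4099.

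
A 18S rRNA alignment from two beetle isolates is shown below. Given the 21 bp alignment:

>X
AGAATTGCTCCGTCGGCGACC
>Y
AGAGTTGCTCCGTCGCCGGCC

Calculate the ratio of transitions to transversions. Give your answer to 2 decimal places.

2.00

Transitions are A↔G and C↔T; transversions are all other mismatches.
Transitions: 2. Transversions: 1.
R = 2/1 = 2.00.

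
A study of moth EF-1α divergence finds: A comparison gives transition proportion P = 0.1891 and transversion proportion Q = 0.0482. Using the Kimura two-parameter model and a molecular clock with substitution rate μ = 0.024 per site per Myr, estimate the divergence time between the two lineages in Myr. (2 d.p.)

Under the Kimura two-parameter model, d = −½ ln(1 − 2P − Q) − ¼ ln(1 − 2Q).
1 − 2P − Q = 0.5736, giving −½ ln(0.5736) = 0.277911.
1 − 2Q = 0.9036, giving −¼ ln(0.9036) = 0.025342.
d = 0.277911 + 0.025342 = 0.303253.
Under a molecular clock d = 2μt, so t = d/(2μ) = 0.303253 / (2 × 0.024) = 6.32 Myr.

6.32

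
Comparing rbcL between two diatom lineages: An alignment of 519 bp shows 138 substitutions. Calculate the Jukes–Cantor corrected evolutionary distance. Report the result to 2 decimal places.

0.33

p = 138/519 ≈ 0.265896.
d = −(3/4) ln(1 − 4p/3) = −0.75 ln(1 − 0.354528) = −0.75 ln(0.645472)
  = −0.75 × (-0.437773) = 0.328330 substitutions/site.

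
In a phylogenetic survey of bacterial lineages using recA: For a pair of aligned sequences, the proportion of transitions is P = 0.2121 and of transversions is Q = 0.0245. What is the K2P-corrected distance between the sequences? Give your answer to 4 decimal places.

Under the Kimura two-parameter model, d = −½ ln(1 − 2P − Q) − ¼ ln(1 − 2Q).
1 − 2P − Q = 0.5513, giving −½ ln(0.5513) = 0.297738.
1 − 2Q = 0.951, giving −¼ ln(0.951) = 0.012560.
d = 0.297738 + 0.012560 = 0.310298.

0.3103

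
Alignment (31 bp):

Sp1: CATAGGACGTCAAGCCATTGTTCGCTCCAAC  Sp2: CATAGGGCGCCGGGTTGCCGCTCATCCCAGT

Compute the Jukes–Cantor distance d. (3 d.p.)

0.777

The sequences differ at 15 of 31 sites, so p = 15/31 ≈ 0.483871.
d = −(3/4) ln(1 − 4p/3) = −0.75 ln(1 − 0.645161) = −0.75 ln(0.354839)
  = −0.75 × (-1.036091) = 0.777068 substitutions/site.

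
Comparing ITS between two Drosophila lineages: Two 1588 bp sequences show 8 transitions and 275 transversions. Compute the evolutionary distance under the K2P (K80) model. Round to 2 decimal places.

0.21

P = 8/1588 ≈ 0.005038 and Q = 275/1588 ≈ 0.173174.
Under the Kimura two-parameter model, d = −½ ln(1 − 2P − Q) − ¼ ln(1 − 2Q).
1 − 2P − Q = 0.81675, giving −½ ln(0.81675) = 0.101211.
1 − 2Q = 0.653652, giving −¼ ln(0.653652) = 0.106295.
d = 0.101211 + 0.106295 = 0.207506.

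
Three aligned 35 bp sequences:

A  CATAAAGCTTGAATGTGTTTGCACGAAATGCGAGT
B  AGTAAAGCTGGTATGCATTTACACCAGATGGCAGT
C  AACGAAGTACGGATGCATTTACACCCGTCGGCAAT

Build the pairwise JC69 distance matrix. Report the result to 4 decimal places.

d(A,B) = 0.4073, d(A,C) = 0.8681, d(B,C) = 0.4073

A–B: 11/35 sites differ → p ≈ 0.314286, d = −0.75 ln(1 − 0.419048) = 0.407315 ≈ 0.4073.
A–C: 18/35 sites differ → p ≈ 0.514286, d = −0.75 ln(1 − 0.685715) = 0.868091 ≈ 0.8681.
B–C: 11/35 sites differ → p ≈ 0.314286, d = −0.75 ln(1 − 0.419048) = 0.407315 ≈ 0.4073.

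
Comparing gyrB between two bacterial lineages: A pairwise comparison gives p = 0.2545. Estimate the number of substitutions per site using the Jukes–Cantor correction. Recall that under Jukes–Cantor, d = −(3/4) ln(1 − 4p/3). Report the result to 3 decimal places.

0.311

d = −(3/4) ln(1 − 4p/3) = −0.75 ln(1 − 0.339333) = −0.75 ln(0.660667)
  = −0.75 × (-0.414505) = 0.310879 substitutions/site.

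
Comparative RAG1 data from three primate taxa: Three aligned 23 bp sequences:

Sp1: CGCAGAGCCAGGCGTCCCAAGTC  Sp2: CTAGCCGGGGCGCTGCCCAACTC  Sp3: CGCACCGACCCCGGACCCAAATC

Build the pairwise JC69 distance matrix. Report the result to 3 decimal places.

Sp1–Sp2: 12/23 sites differ → p ≈ 0.521739, d = −0.75 ln(1 − 0.695652) = 0.892188 ≈ 0.892.
Sp1–Sp3: 9/23 sites differ → p ≈ 0.391304, d = −0.75 ln(1 − 0.521739) = 0.553199 ≈ 0.553.
Sp2–Sp3: 11/23 sites differ → p ≈ 0.478261, d = −0.75 ln(1 − 0.637681) = 0.761423 ≈ 0.761.

d(Sp1,Sp2) = 0.892, d(Sp1,Sp3) = 0.553, d(Sp2,Sp3) = 0.761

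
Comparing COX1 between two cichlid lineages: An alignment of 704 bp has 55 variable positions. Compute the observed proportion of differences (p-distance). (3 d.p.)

p = 55/704 = 0.078125 ≈ 0.078 (to 3 d.p.).

0.078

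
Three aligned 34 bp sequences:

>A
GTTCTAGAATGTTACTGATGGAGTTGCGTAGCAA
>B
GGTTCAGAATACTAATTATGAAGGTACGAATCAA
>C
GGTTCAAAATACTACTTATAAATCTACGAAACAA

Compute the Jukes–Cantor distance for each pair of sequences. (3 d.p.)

A–B: 12/34 sites differ → p ≈ 0.352941, d = −0.75 ln(1 − 0.470588) = 0.476991 ≈ 0.477.
A–C: 14/34 sites differ → p ≈ 0.411765, d = −0.75 ln(1 − 0.54902) = 0.597249 ≈ 0.597.
B–C: 6/34 sites differ → p ≈ 0.176471, d = −0.75 ln(1 − 0.235295) = 0.201199 ≈ 0.201.

d(A,B) = 0.477, d(A,C) = 0.597, d(B,C) = 0.201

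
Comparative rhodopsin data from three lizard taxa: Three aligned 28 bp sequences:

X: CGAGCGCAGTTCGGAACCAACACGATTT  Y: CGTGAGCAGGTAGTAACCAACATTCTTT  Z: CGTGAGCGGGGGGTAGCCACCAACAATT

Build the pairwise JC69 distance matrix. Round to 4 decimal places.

X–Y: 8/28 sites differ → p ≈ 0.285714, d = −0.75 ln(1 − 0.380952) = 0.359679 ≈ 0.3597.
X–Z: 12/28 sites differ → p ≈ 0.428571, d = −0.75 ln(1 − 0.571428) = 0.635472 ≈ 0.6355.
Y–Z: 9/28 sites differ → p ≈ 0.321429, d = −0.75 ln(1 − 0.428572) = 0.419713 ≈ 0.4197.

d(X,Y) = 0.3597, d(X,Z) = 0.6355, d(Y,Z) = 0.4197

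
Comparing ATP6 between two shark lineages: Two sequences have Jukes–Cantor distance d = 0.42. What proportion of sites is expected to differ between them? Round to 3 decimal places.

p = (3/4)(1 − e^(−4d/3)) = 0.75 × (1 − e^(-0.56)) = 0.75 × (1 − 0.571209) = 0.321593.

0.322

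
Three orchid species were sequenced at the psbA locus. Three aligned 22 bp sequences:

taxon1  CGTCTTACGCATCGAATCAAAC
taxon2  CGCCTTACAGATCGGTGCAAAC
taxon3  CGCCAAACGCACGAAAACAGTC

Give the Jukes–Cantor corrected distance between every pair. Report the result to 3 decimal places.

taxon1–taxon2: 6/22 sites differ → p ≈ 0.272727, d = −0.75 ln(1 − 0.363636) = 0.338988 ≈ 0.339.
taxon1–taxon3: 9/22 sites differ → p ≈ 0.409091, d = −0.75 ln(1 − 0.545455) = 0.591344 ≈ 0.591.
taxon2–taxon3: 12/22 sites differ → p ≈ 0.545455, d = −0.75 ln(1 − 0.727273) = 0.974463 ≈ 0.974.

d(taxon1,taxon2) = 0.339, d(taxon1,taxon3) = 0.591, d(taxon2,taxon3) = 0.974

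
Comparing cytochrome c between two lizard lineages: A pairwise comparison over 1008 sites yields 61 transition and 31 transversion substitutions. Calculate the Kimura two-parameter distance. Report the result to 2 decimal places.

P = 61/1008 ≈ 0.060516 and Q = 31/1008 ≈ 0.030754.
Under the Kimura two-parameter model, d = −½ ln(1 − 2P − Q) − ¼ ln(1 − 2Q).
1 − 2P − Q = 0.848214, giving −½ ln(0.848214) = 0.082311.
1 − 2Q = 0.938492, giving −¼ ln(0.938492) = 0.015870.
d = 0.082311 + 0.015870 = 0.098181.

0.10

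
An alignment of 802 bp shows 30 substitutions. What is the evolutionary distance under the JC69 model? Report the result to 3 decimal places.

p = 30/802 ≈ 0.037406.
d = −(3/4) ln(1 − 4p/3) = −0.75 ln(1 − 0.049875) = −0.75 ln(0.950125)
  = −0.75 × (-0.051162) = 0.038372 substitutions/site.

0.038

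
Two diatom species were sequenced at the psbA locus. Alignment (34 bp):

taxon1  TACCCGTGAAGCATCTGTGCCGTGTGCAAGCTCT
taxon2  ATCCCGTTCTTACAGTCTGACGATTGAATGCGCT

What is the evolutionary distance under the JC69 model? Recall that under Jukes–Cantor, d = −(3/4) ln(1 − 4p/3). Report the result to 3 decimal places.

The sequences differ at 17 of 34 sites, so p = 17/34 = 0.5.
d = −(3/4) ln(1 − 4p/3) = −0.75 ln(1 − 0.666667) = −0.75 ln(0.333333)
  = −0.75 × (-1.098613) = 0.823960 substitutions/site.

0.824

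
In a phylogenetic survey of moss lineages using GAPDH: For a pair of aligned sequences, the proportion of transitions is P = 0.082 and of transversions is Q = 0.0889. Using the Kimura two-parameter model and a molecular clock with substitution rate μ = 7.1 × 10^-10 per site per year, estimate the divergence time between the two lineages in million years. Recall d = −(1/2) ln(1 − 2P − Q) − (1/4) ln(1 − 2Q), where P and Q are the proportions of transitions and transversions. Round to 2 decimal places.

Under the Kimura two-parameter model, d = −½ ln(1 − 2P − Q) − ¼ ln(1 − 2Q).
1 − 2P − Q = 0.7471, giving −½ ln(0.7471) = 0.145778.
1 − 2Q = 0.8222, giving −¼ ln(0.8222) = 0.048943.
d = 0.145778 + 0.048943 = 0.194721.
Under a molecular clock d = 2μt, so t = d/(2μ) = 0.194721 / (2 × 7.1 × 10^-10) = 137.13 million years.

137.13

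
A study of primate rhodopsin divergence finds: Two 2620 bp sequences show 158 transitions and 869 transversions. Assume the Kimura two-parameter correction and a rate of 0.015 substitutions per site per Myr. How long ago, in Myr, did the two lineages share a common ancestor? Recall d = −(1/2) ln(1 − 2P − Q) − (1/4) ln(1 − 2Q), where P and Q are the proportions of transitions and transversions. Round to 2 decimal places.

P = 158/2620 ≈ 0.060305 and Q = 869/2620 ≈ 0.331679.
Under the Kimura two-parameter model, d = −½ ln(1 − 2P − Q) − ¼ ln(1 − 2Q).
1 − 2P − Q = 0.547711, giving −½ ln(0.547711) = 0.301004.
1 − 2Q = 0.336642, giving −¼ ln(0.336642) = 0.272184.
d = 0.301004 + 0.272184 = 0.573188.
Under a molecular clock d = 2μt, so t = d/(2μ) = 0.573188 / (2 × 0.015) = 19.11 Myr.

19.11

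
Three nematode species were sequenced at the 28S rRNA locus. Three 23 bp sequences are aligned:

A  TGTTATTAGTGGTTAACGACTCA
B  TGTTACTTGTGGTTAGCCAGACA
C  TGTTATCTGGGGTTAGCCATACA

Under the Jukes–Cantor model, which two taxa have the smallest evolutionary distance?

B and C

A–B: 6/23 differ, p = 0.261, d = 0.321.
A–C: 7/23 differ, p = 0.304, d = 0.390.
B–C: 4/23 differ, p = 0.174, d = 0.198.
The smallest distance is between B and C.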